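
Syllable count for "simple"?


Word: "simple"
Syllable breakdown: sim / ple
Counting: 2 parts
= 2 syllables


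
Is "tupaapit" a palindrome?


Word: "tupaapit"
Reversed: "tipaaput"
Forward == Backward? tupaapit != tipaaput
Palindrome = No


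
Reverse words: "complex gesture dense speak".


Original: "complex gesture dense speak"
Words (1..n): complex | gesture | dense | speak
Reversed (n..1): speak | dense | gesture | complex
Result = "speak dense gesture complex"


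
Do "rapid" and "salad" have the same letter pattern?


Pattern of "rapid": [0, 1, 2, 3, 4]
Pattern of "salad": [0, 1, 2, 1, 3]
Patterns do not match
Same pattern = No


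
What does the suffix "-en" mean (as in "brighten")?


Suffix: -en
Example: brighten = bright + -en
Meaning = to make / become


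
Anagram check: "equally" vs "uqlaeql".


Word 1: "equally" → sorted: aellquy
Word 2: "uqlaeql" → sorted: aellqqu
Same letters? aellquy != aellqqu
Anagram = No


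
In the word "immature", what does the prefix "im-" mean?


Prefix: im-
Example: immature = im- + mature
Meaning = not / into


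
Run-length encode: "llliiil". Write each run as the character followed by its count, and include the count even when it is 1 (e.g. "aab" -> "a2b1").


String: "llliiil"
Scanning for consecutive runs:
  'l' x 3
  'i' x 3
  'l' x 1
RLE = "l3i3l1"


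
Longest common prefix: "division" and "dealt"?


Word 1: "division"
Word 2: "dealt"
Comparing from start:
  Pos 0: 'd' == 'd'
  Pos 1: 'i' != 'e' (stop)
LCP = "d" (length 1)


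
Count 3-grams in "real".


Word: "real" (length 4)
Number of 3-grams = length - 3 + 1 = 4 - 3 + 1
= 2


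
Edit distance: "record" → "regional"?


Word 1: "record" (length 6)
Word 2: "regional" (length 8)
One optimal edit sequence (insert/delete/substitute each cost 1):
  1. keep 'r'
  2. keep 'e'
  3. insert 'g'  (+1)
  4. substitute 'c' -> 'i'  (+1)
  5. keep 'o'
  6. insert 'n'  (+1)
  7. substitute 'r' -> 'a'  (+1)
  8. substitute 'd' -> 'l'  (+1)
Total edit operations: 5
Edit distance = 5


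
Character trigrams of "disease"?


Word: "disease" (length 7)
Number of trigrams = 7 - 3 + 1 = 5
  Position 0: "dis"
  Position 1: "ise"
  Position 2: "sea"
  Position 3: "eas"
  Position 4: "ase"
Trigrams = "dis", "ise", "sea", "eas", "ase"


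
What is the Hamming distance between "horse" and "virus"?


Comparing character by character (same length = 5):
  Pos 0: 'h' vs 'v' !=
  Pos 1: 'o' vs 'i' !=
  Pos 2: 'r' vs 'r' =
  Pos 3: 's' vs 'u' !=
  Pos 4: 'e' vs 's' !=
Hamming distance = 4


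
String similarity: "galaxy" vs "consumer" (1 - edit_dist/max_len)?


Word 1: "galaxy" (length 6)
Word 2: "consumer" (length 8)
One optimal edit sequence:
  1. insert 'c'  (+1)
  2. insert 'o'  (+1)
  3. substitute 'g' -> 'n'  (+1)
  4. substitute 'a' -> 's'  (+1)
  5. substitute 'l' -> 'u'  (+1)
  6. substitute 'a' -> 'm'  (+1)
  7. substitute 'x' -> 'e'  (+1)
  8. substitute 'y' -> 'r'  (+1)
Edit distance = 8
Max length = max(6, 8) = 8
Similarity = 1 - 8/8
= 0.0000


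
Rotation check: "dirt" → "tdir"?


Word: "dirt", Candidate: "tdir"
Method: check if candidate is substring of word+word
"dirtdirt" contains "tdir"? Yes
Is rotation = Yes


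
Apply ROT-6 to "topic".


Word: "topic"
Shift: 6
Each letter → (letter + shift) mod 26:
  't' (19) + 6 = 25 → 'z'
  'o' (14) + 6 = 20 → 'u'
  'p' (15) + 6 = 21 → 'v'
  'i' (8) + 6 = 14 → 'o'
  'c' (2) + 6 = 8 → 'i'
Result = "zuvoi"


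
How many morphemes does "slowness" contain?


Word: "slowness"
Morphemes: slow / -ness
Each morpheme carries meaning
= 2 morphemes


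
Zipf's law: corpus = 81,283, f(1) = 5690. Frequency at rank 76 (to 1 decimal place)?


Zipf's law: f(r) = f(1) / r
f(1) = 5690
f(76) = 5690 / 76
= 74.9 occurrences


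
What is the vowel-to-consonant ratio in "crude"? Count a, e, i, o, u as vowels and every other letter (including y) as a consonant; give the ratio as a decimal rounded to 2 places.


Word: "crude"
Vowels (a,e,i,o,u): 2
Consonants: 3
Ratio = 2/3
= 0.67


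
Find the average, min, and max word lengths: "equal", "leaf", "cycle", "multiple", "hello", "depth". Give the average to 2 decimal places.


Lengths: "equal"=5, "leaf"=4, "cycle"=5, "multiple"=8, "hello"=5, "depth"=5
Sum = 32, Count = 6
Average = 32/6 = 5.33
= avg=5.33, min=4, max=8


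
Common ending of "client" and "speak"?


Word 1: "client"
Word 2: "speak"
Comparing from end:
  Pos -1: 't' != 'k' (stop)
LCS = "" (length 0)


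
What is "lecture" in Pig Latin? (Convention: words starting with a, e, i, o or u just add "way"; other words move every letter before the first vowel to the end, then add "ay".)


Word: "lecture"
Starts with consonant(s) → move to end, add 'ay'
Consonant cluster: "l"
Pig Latin = "ecturelay"


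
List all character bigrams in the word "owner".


Word: "owner" (length 5)
Number of bigrams = 5 - 2 + 1 = 4
  Position 0: "ow"
  Position 1: "wn"
  Position 2: "ne"
  Position 3: "er"
Bigrams = "ow", "wn", "ne", "er"


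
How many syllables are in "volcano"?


Word: "volcano"
Syllable breakdown: vol | ca | no
Counting: 3 parts
= 3 syllables


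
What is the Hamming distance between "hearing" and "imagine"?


Comparing character by character (same length = 7):
  Pos 0: 'h' vs 'i' !=
  Pos 1: 'e' vs 'm' !=
  Pos 2: 'a' vs 'a' =
  Pos 3: 'r' vs 'g' !=
  Pos 4: 'i' vs 'i' =
  Pos 5: 'n' vs 'n' =
  Pos 6: 'g' vs 'e' !=
Hamming distance = 4


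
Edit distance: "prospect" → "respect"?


Word 1: "prospect" (length 8)
Word 2: "respect" (length 7)
One optimal edit sequence (insert/delete/substitute each cost 1):
  1. delete 'p'  (+1)
  2. keep 'r'
  3. substitute 'o' -> 'e'  (+1)
  4. keep 's'
  5. keep 'p'
  6. keep 'e'
  7. keep 'c'
  8. keep 't'
Total edit operations: 2
Edit distance = 2


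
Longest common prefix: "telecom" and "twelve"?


Word 1: "telecom"
Word 2: "twelve"
Comparing from start:
  Pos 0: 't' == 't'
  Pos 1: 'e' != 'w' (stop)
LCP = "t" (length 1)


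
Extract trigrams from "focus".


Word: "focus" (length 5)
Number of trigrams = 5 - 3 + 1 = 3
  Position 0: "foc"
  Position 1: "ocu"
  Position 2: "cus"
Trigrams = "foc", "ocu", "cus"


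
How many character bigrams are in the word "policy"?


Word: "policy" (length 6)
Number of 2-grams = length - 2 + 1 = 6 - 2 + 1
= 5


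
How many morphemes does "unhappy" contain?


Word: "unhappy"
Morphemes: un- / happy
Each morpheme carries meaning
= 2 morphemes


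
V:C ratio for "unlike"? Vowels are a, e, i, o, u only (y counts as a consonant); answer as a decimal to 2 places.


Word: "unlike"
Vowels (a,e,i,o,u): 3
Consonants: 3
Ratio = 3/3
= 1.00


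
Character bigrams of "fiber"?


Word: "fiber" (length 5)
Number of bigrams = 5 - 2 + 1 = 4
  Position 0: "fi"
  Position 1: "ib"
  Position 2: "be"
  Position 3: "er"
Bigrams = "fi", "ib", "be", "er"


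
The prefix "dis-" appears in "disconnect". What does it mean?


Prefix: dis-
As in: disconnect -> dis- + connect
Meaning = not / opposite


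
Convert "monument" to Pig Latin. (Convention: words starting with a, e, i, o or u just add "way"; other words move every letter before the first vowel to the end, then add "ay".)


Word: "monument"
Starts with consonant(s) → move to end, add 'ay'
Consonant cluster: "m"
Pig Latin = "onumentmay"


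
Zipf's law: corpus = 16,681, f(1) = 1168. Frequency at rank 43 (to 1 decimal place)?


Zipf's law: f(r) = f(1) / r
f(1) = 1168
f(43) = 1168 / 43
= 27.2 occurrences


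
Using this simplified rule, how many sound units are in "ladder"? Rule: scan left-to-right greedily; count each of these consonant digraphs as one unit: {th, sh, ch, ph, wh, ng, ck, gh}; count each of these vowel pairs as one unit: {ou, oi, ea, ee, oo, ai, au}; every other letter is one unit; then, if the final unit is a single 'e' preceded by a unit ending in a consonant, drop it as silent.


Word: "ladder" (6 letters)
Left-to-right scan:
  [1] 'l' (letter)
  [2] 'a' (letter)
  [3] 'd' (letter)
  [4] 'd' (letter)
  [5] 'e' (letter)
  [6] 'r' (letter)
Units from scan: 6
Sound units = 6 units


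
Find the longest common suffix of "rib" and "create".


Word 1: "rib"
Word 2: "create"
Comparing from end:
  Pos -1: 'b' != 'e' (stop)
LCS = "" (length 0)


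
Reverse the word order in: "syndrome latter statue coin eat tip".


Original: "syndrome latter statue coin eat tip"
Words (1..n): syndrome | latter | statue | coin | eat | tip
Reversed (n..1): tip | eat | coin | statue | latter | syndrome
Result = "tip eat coin statue latter syndrome"


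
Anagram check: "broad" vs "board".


Word 1: "broad" → sorted: abdor
Word 2: "board" → sorted: abdor
Same letters? abdor == abdor
Anagram = Yes


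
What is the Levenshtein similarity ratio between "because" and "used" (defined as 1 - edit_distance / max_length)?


Word 1: "because" (length 7)
Word 2: "used" (length 4)
One optimal edit sequence:
  1. delete 'b'  (+1)
  2. delete 'e'  (+1)
  3. delete 'c'  (+1)
  4. delete 'a'  (+1)
  5. keep 'u'
  6. keep 's'
  7. keep 'e'
  8. insert 'd'  (+1)
Edit distance = 5
Max length = max(7, 4) = 7
Similarity = 1 - 5/7
= 0.2857


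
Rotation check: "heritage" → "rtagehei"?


Word: "heritage", Candidate: "rtagehei"
Method: check if candidate is substring of word+word
"heritageheritage" contains "rtagehei"? No
Is rotation = No


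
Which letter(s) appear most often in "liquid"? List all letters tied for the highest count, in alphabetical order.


Word: "liquid"
Letter counts:
  'd': 1
  'i': 2
  'l': 1
  'q': 1
  'u': 1
Maximum count = 2
Most frequent = 'i' (2 times each)


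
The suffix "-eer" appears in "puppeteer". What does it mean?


Suffix: -eer
Example: puppeteer = puppet + -eer
Meaning = one who is concerned with


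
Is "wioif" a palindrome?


Word: "wioif"
Reversed: "fioiw"
Forward == Backward? wioif != fioiw
Palindrome = No


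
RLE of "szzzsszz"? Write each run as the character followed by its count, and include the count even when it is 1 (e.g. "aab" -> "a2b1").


String: "szzzsszz"
Scanning for consecutive runs:
  's' x 1
  'z' x 3
  's' x 2
  'z' x 2
RLE = "s1z3s2z2"


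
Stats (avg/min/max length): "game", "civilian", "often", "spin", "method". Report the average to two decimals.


Lengths: "game"=4, "civilian"=8, "often"=5, "spin"=4, "method"=6
Sum = 27, Count = 5
Average = 27/5 = 5.40
= avg=5.40, min=4, max=8


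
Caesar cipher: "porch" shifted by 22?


Word: "porch"
Shift: 22
Each letter → (letter + shift) mod 26:
  'p' (15) + 22 = 11 → 'l'
  'o' (14) + 22 = 10 → 'k'
  'r' (17) + 22 = 13 → 'n'
  'c' (2) + 22 = 24 → 'y'
  'h' (7) + 22 = 3 → 'd'
Result = "lknyd"


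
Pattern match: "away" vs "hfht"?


Pattern of "away": [0, 1, 0, 2]
Pattern of "hfht": [0, 1, 0, 2]
Patterns match
Same pattern = Yes


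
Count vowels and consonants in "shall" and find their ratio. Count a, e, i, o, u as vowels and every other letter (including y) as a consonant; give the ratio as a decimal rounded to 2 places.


Word: "shall"
Vowels (a,e,i,o,u): 1
Consonants: 4
Ratio = 1/4
= 0.25


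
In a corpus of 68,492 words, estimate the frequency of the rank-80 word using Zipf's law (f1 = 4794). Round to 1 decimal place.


Zipf's law: f(r) = f(1) / r
f(1) = 4794
f(80) = 4794 / 80
= 59.9 occurrences


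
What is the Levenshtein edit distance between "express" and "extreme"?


Word 1: "express" (length 7)
Word 2: "extreme" (length 7)
One optimal edit sequence (insert/delete/substitute each cost 1):
  1. keep 'e'
  2. keep 'x'
  3. substitute 'p' -> 't'  (+1)
  4. keep 'r'
  5. keep 'e'
  6. substitute 's' -> 'm'  (+1)
  7. substitute 's' -> 'e'  (+1)
Total edit operations: 3
Edit distance = 3


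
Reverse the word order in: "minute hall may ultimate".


Original: "minute hall may ultimate"
Words (1..n): minute | hall | may | ultimate
Reversed (n..1): ultimate | may | hall | minute
Result = "ultimate may hall minute"


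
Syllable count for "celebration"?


Word: "celebration"
Syllable breakdown: cel / e / bra / tion
Counting: 4 parts
= 4 syllables


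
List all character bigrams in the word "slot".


Word: "slot" (length 4)
Number of bigrams = 4 - 2 + 1 = 3
  Position 0: "sl"
  Position 1: "lo"
  Position 2: "ot"
Bigrams = "sl", "lo", "ot"


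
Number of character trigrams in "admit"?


Word: "admit" (length 5)
Number of 3-grams = length - 3 + 1 = 5 - 3 + 1
= 3


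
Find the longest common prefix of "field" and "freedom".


Word 1: "field"
Word 2: "freedom"
Comparing from start:
  Pos 0: 'f' == 'f'
  Pos 1: 'i' != 'r' (stop)
LCP = "f" (length 1)


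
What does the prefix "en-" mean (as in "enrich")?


Prefix: en-
As in: enrich -> en- + rich
Meaning = cause to / put into


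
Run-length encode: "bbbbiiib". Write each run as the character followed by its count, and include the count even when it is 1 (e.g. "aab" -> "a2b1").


String: "bbbbiiib"
Scanning for consecutive runs:
  'b' x 4
  'i' x 3
  'b' x 1
RLE = "b4i3b1"


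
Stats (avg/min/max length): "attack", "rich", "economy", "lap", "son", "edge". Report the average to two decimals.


Lengths: "attack"=6, "rich"=4, "economy"=7, "lap"=3, "son"=3, "edge"=4
Sum = 27, Count = 6
Average = 27/6 = 4.50
= avg=4.50, min=3, max=7


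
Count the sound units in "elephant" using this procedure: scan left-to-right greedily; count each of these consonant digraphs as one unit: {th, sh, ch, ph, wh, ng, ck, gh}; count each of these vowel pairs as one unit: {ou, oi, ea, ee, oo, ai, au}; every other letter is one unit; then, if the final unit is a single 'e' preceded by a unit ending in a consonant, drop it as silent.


Word: "elephant" (8 letters)
Left-to-right scan:
  [1] 'e' (letter)
  [2] 'l' (letter)
  [3] 'e' (letter)
  [4] 'ph' (digraph)
  [5] 'a' (letter)
  [6] 'n' (letter)
  [7] 't' (letter)
Units from scan: 7
Sound units = 7 units


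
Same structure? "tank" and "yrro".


Pattern of "tank": [0, 1, 2, 3]
Pattern of "yrro": [0, 1, 1, 2]
Patterns do not match
Same pattern = No


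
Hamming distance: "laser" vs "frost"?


Comparing character by character (same length = 5):
  Pos 0: 'l' vs 'f' !=
  Pos 1: 'a' vs 'r' !=
  Pos 2: 's' vs 'o' !=
  Pos 3: 'e' vs 's' !=
  Pos 4: 'r' vs 't' !=
Hamming distance = 5


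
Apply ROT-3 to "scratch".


Word: "scratch"
Shift: 3
Each letter → (letter + shift) mod 26:
  's' (18) + 3 = 21 → 'v'
  'c' (2) + 3 = 5 → 'f'
  'r' (17) + 3 = 20 → 'u'
  'a' (0) + 3 = 3 → 'd'
  't' (19) + 3 = 22 → 'w'
  'c' (2) + 3 = 5 → 'f'
  'h' (7) + 3 = 10 → 'k'
Result = "vfudwfk"


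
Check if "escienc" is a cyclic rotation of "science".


Word: "science", Candidate: "escienc"
Method: check if candidate is substring of word+word
"sciencescience" contains "escienc"? Yes
Is rotation = Yes


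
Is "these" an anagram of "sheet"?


Word 1: "sheet" → sorted: eehst
Word 2: "these" → sorted: eehst
Same letters? eehst == eehst
Anagram = Yes


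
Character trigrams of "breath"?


Word: "breath" (length 6)
Number of trigrams = 6 - 3 + 1 = 4
  Position 0: "bre"
  Position 1: "rea"
  Position 2: "eat"
  Position 3: "ath"
Trigrams = "bre", "rea", "eat", "ath"


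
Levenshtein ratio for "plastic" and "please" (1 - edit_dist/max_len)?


Word 1: "plastic" (length 7)
Word 2: "please" (length 6)
One optimal edit sequence:
  1. keep 'p'
  2. keep 'l'
  3. insert 'e'  (+1)
  4. keep 'a'
  5. keep 's'
  6. delete 't'  (+1)
  7. delete 'i'  (+1)
  8. substitute 'c' -> 'e'  (+1)
Edit distance = 4
Max length = max(7, 6) = 7
Similarity = 1 - 4/7
= 0.4286


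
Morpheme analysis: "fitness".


Word: "fitness"
Morphemes: fit / -ness
Each morpheme carries meaning
= 2 morphemes


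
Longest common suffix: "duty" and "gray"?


Word 1: "duty"
Word 2: "gray"
Comparing from end:
  Pos -1: 'y' == 'y'
  Pos -2: 't' != 'a' (stop)
LCS = "y" (length 1)


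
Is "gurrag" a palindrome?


Word: "gurrag"
Reversed: "garrug"
Forward == Backward? gurrag != garrug
Palindrome = No


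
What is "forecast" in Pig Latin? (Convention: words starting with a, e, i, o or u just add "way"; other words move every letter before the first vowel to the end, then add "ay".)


Word: "forecast"
Starts with consonant(s) → move to end, add 'ay'
Consonant cluster: "f"
Pig Latin = "orecastfay"


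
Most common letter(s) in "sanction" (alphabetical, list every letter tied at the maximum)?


Word: "sanction"
Letter counts:
  'a': 1
  'c': 1
  'i': 1
  'n': 2
  'o': 1
  's': 1
  't': 1
Maximum count = 2
Most frequent = 'n' (2 times each)


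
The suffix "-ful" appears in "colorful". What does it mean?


Suffix: -ful
As in: colorful -> color + -ful
Meaning = full of


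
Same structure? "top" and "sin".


Pattern of "top": [0, 1, 2]
Pattern of "sin": [0, 1, 2]
Patterns match
Same pattern = Yes


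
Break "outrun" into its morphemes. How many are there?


Word: "outrun"
Morphemes: out- + run
Each morpheme carries meaning
= 2 morphemes


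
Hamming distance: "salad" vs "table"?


Comparing character by character (same length = 5):
  Pos 0: 's' vs 't' !=
  Pos 1: 'a' vs 'a' =
  Pos 2: 'l' vs 'b' !=
  Pos 3: 'a' vs 'l' !=
  Pos 4: 'd' vs 'e' !=
Hamming distance = 4


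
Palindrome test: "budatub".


Word: "budatub"
Reversed: "butadub"
Forward == Backward? budatub != butadub
Palindrome = No


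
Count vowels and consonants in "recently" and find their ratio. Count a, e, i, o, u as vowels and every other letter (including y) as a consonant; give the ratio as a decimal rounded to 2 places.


Word: "recently"
Vowels (a,e,i,o,u): 2
Consonants: 6
Ratio = 2/6
= 0.33


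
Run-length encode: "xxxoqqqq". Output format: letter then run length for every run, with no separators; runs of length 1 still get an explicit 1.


String: "xxxoqqqq"
Scanning for consecutive runs:
  'x' x 3
  'o' x 1
  'q' x 4
RLE = "x3o1q4"


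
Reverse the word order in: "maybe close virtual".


Original: "maybe close virtual"
Words (1..n): maybe | close | virtual
Reversed (n..1): virtual | close | maybe
Result = "virtual close maybe"


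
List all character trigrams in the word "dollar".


Word: "dollar" (length 6)
Number of trigrams = 6 - 3 + 1 = 4
  Position 0: "dol"
  Position 1: "oll"
  Position 2: "lla"
  Position 3: "lar"
Trigrams = "dol", "oll", "lla", "lar"


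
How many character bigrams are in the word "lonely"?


Word: "lonely" (length 6)
Number of 2-grams = length - 2 + 1 = 6 - 2 + 1
= 5


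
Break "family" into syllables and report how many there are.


Word: "family"
Syllable breakdown: fam | i | ly
Counting: 3 parts
= 3 syllables


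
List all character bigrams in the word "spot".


Word: "spot" (length 4)
Number of bigrams = 4 - 2 + 1 = 3
  Position 0: "sp"
  Position 1: "po"
  Position 2: "ot"
Bigrams = "sp", "po", "ot"


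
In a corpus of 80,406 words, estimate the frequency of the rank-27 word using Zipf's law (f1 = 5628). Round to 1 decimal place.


Zipf's law: f(r) = f(1) / r
f(1) = 5628
f(27) = 5628 / 27
= 208.4 occurrences


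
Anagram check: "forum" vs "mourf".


Word 1: "forum" → sorted: fmoru
Word 2: "mourf" → sorted: fmoru
Same letters? fmoru == fmoru
Anagram = Yes


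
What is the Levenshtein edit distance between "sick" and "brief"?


Word 1: "sick" (length 4)
Word 2: "brief" (length 5)
One optimal edit sequence (insert/delete/substitute each cost 1):
  1. insert 'b'  (+1)
  2. substitute 's' -> 'r'  (+1)
  3. keep 'i'
  4. substitute 'c' -> 'e'  (+1)
  5. substitute 'k' -> 'f'  (+1)
Total edit operations: 4
Edit distance = 4


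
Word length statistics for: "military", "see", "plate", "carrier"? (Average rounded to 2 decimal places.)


Lengths: "military"=8, "see"=3, "plate"=5, "carrier"=7
Sum = 23, Count = 4
Average = 23/4 = 5.75
= avg=5.75, min=3, max=8


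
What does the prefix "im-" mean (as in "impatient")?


Prefix: im-
As in: impatient -> im- + patient
Meaning = not / into


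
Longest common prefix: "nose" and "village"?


Word 1: "nose"
Word 2: "village"
Comparing from start:
  Pos 0: 'n' != 'v' (stop)
LCP = "" (length 0)


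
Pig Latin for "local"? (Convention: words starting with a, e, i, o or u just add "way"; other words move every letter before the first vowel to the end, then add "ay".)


Word: "local"
Starts with consonant(s) → move to end, add 'ay'
Consonant cluster: "l"
Pig Latin = "ocallay"


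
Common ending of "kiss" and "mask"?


Word 1: "kiss"
Word 2: "mask"
Comparing from end:
  Pos -1: 's' != 'k' (stop)
LCS = "" (length 0)


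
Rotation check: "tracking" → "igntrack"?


Word: "tracking", Candidate: "igntrack"
Method: check if candidate is substring of word+word
"trackingtracking" contains "igntrack"? No
Is rotation = No


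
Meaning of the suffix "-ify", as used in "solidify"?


Suffix: -ify
As in: solidify -> solid + -ify
Meaning = to make


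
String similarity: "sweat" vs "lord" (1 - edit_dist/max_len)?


Word 1: "sweat" (length 5)
Word 2: "lord" (length 4)
One optimal edit sequence:
  1. delete 's'  (+1)
  2. substitute 'w' -> 'l'  (+1)
  3. substitute 'e' -> 'o'  (+1)
  4. substitute 'a' -> 'r'  (+1)
  5. substitute 't' -> 'd'  (+1)
Edit distance = 5
Max length = max(5, 4) = 5
Similarity = 1 - 5/5
= 0.0000


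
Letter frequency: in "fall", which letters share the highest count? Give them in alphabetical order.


Word: "fall"
Letter counts:
  'a': 1
  'f': 1
  'l': 2
Maximum count = 2
Most frequent = 'l' (2 times each)


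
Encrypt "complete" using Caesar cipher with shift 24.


Word: "complete"
Shift: 24
Each letter → (letter + shift) mod 26:
  'c' (2) + 24 = 0 → 'a'
  'o' (14) + 24 = 12 → 'm'
  'm' (12) + 24 = 10 → 'k'
  'p' (15) + 24 = 13 → 'n'
  'l' (11) + 24 = 9 → 'j'
  'e' (4) + 24 = 2 → 'c'
  't' (19) + 24 = 17 → 'r'
  'e' (4) + 24 = 2 → 'c'
Result = "amknjcrc"


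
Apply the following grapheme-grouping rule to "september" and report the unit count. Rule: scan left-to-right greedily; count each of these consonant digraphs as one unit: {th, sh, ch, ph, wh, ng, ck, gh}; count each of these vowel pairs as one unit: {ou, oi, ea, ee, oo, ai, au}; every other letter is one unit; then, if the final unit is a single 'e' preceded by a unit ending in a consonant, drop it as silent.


Word: "september" (9 letters)
Left-to-right scan:
  [1] 's' (letter)
  [2] 'e' (letter)
  [3] 'p' (letter)
  [4] 't' (letter)
  [5] 'e' (letter)
  [6] 'm' (letter)
  [7] 'b' (letter)
  [8] 'e' (letter)
  [9] 'r' (letter)
Units from scan: 9
Sound units = 9 units


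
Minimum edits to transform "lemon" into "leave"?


Word 1: "lemon" (length 5)
Word 2: "leave" (length 5)
One optimal edit sequence (insert/delete/substitute each cost 1):
  1. keep 'l'
  2. keep 'e'
  3. substitute 'm' -> 'a'  (+1)
  4. substitute 'o' -> 'v'  (+1)
  5. substitute 'n' -> 'e'  (+1)
Total edit operations: 3
Edit distance = 3


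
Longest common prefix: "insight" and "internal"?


Word 1: "insight"
Word 2: "internal"
Comparing from start:
  Pos 0: 'i' == 'i'
  Pos 1: 'n' == 'n'
  Pos 2: 's' != 't' (stop)
LCP = "in" (length 2)


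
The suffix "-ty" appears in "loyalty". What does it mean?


Suffix: -ty
Example: loyalty = loyal + -ty
Meaning = quality of


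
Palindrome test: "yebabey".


Word: "yebabey"
Reversed: "yebabey"
Forward == Backward? yebabey == yebabey
Palindrome = Yes


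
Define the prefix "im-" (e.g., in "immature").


Prefix: im-
Example: immature (im- + mature)
Meaning = not / into


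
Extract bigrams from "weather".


Word: "weather" (length 7)
Number of bigrams = 7 - 2 + 1 = 6
  Position 0: "we"
  Position 1: "ea"
  Position 2: "at"
  Position 3: "th"
  Position 4: "he"
  Position 5: "er"
Bigrams = "we", "ea", "at", "th", "he", "er"


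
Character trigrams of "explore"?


Word: "explore" (length 7)
Number of trigrams = 7 - 3 + 1 = 5
  Position 0: "exp"
  Position 1: "xpl"
  Position 2: "plo"
  Position 3: "lor"
  Position 4: "ore"
Trigrams = "exp", "xpl", "plo", "lor", "ore"


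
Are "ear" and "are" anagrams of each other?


Word 1: "ear" → sorted: aer
Word 2: "are" → sorted: aer
Same letters? aer == aer
Anagram = Yes


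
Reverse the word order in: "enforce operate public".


Original: "enforce operate public"
Words (1..n): enforce | operate | public
Reversed (n..1): public | operate | enforce
Result = "public operate enforce"


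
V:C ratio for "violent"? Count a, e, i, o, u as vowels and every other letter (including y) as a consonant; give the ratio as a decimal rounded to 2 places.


Word: "violent"
Vowels (a,e,i,o,u): 3
Consonants: 4
Ratio = 3/4
= 0.75


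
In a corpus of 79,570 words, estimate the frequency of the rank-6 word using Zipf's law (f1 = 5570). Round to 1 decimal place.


Zipf's law: f(r) = f(1) / r
f(1) = 5570
f(6) = 5570 / 6
= 928.3 occurrences


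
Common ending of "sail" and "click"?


Word 1: "sail"
Word 2: "click"
Comparing from end:
  Pos -1: 'l' != 'k' (stop)
LCS = "" (length 0)


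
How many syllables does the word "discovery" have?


Word: "discovery"
Syllable breakdown: dis / cov / er / y
Counting: 4 parts
= 4 syllables


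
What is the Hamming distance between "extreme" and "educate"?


Comparing character by character (same length = 7):
  Pos 0: 'e' vs 'e' =
  Pos 1: 'x' vs 'd' !=
  Pos 2: 't' vs 'u' !=
  Pos 3: 'r' vs 'c' !=
  Pos 4: 'e' vs 'a' !=
  Pos 5: 'm' vs 't' !=
  Pos 6: 'e' vs 'e' =
Hamming distance = 5


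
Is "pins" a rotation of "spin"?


Word: "spin", Candidate: "pins"
Method: check if candidate is substring of word+word
"spinspin" contains "pins"? Yes
Is rotation = Yes


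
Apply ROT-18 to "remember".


Word: "remember"
Shift: 18
Each letter → (letter + shift) mod 26:
  'r' (17) + 18 = 9 → 'j'
  'e' (4) + 18 = 22 → 'w'
  'm' (12) + 18 = 4 → 'e'
  'e' (4) + 18 = 22 → 'w'
  'm' (12) + 18 = 4 → 'e'
  'b' (1) + 18 = 19 → 't'
  'e' (4) + 18 = 22 → 'w'
  'r' (17) + 18 = 9 → 'j'
Result = "jwewetwj"


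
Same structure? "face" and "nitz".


Pattern of "face": [0, 1, 2, 3]
Pattern of "nitz": [0, 1, 2, 3]
Patterns match
Same pattern = Yes


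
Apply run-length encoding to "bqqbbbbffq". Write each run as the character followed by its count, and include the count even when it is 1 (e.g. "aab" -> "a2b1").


String: "bqqbbbbffq"
Scanning for consecutive runs:
  'b' x 1
  'q' x 2
  'b' x 4
  'f' x 2
  'q' x 1
RLE = "b1q2b4f2q1"


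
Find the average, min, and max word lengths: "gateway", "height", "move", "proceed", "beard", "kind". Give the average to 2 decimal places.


Lengths: "gateway"=7, "height"=6, "move"=4, "proceed"=7, "beard"=5, "kind"=4
Sum = 33, Count = 6
Average = 33/6 = 5.50
= avg=5.50, min=4, max=7


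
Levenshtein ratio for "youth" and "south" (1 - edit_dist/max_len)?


Word 1: "youth" (length 5)
Word 2: "south" (length 5)
One optimal edit sequence:
  1. substitute 'y' -> 's'  (+1)
  2. keep 'o'
  3. keep 'u'
  4. keep 't'
  5. keep 'h'
Edit distance = 1
Max length = max(5, 5) = 5
Similarity = 1 - 1/5
= 0.8000


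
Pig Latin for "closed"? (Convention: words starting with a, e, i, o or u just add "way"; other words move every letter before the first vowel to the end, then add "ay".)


Word: "closed"
Starts with consonant(s) → move to end, add 'ay'
Consonant cluster: "cl"
Pig Latin = "osedclay"


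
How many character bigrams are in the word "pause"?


Word: "pause" (length 5)
Number of 2-grams = length - 2 + 1 = 5 - 2 + 1
= 4


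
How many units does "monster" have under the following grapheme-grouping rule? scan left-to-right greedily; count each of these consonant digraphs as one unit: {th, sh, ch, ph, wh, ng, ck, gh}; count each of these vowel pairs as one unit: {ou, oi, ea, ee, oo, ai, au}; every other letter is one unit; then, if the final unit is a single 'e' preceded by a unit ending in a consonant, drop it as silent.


Word: "monster" (7 letters)
Left-to-right scan:
  [1] 'm' (letter)
  [2] 'o' (letter)
  [3] 'n' (letter)
  [4] 's' (letter)
  [5] 't' (letter)
  [6] 'e' (letter)
  [7] 'r' (letter)
Units from scan: 7
Sound units = 7 units


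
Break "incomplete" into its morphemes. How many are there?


Word: "incomplete"
Morphemes: in- / complete
Each morpheme carries meaning
= 2 morphemes


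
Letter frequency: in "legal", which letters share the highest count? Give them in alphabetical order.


Word: "legal"
Letter counts:
  'a': 1
  'e': 1
  'g': 1
  'l': 2
Maximum count = 2
Most frequent = 'l' (2 times each)


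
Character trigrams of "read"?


Word: "read" (length 4)
Number of trigrams = 4 - 3 + 1 = 2
  Position 0: "rea"
  Position 1: "ead"
Trigrams = "rea", "ead"


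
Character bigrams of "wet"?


Word: "wet" (length 3)
Number of bigrams = 3 - 2 + 1 = 2
  Position 0: "we"
  Position 1: "et"
Bigrams = "we", "et"


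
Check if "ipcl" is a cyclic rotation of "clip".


Word: "clip", Candidate: "ipcl"
Method: check if candidate is substring of word+word
"clipclip" contains "ipcl"? Yes
Is rotation = Yes


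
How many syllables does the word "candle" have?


Word: "candle"
Syllable breakdown: can / dle
Counting: 2 parts
= 2 syllables


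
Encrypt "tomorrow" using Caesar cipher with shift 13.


Word: "tomorrow"
Shift: 13
Each letter → (letter + shift) mod 26:
  't' (19) + 13 = 6 → 'g'
  'o' (14) + 13 = 1 → 'b'
  'm' (12) + 13 = 25 → 'z'
  'o' (14) + 13 = 1 → 'b'
  'r' (17) + 13 = 4 → 'e'
  'r' (17) + 13 = 4 → 'e'
  'o' (14) + 13 = 1 → 'b'
  'w' (22) + 13 = 9 → 'j'
Result = "gbzbeebj"


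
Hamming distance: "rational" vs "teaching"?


Comparing character by character (same length = 8):
  Pos 0: 'r' vs 't' !=
  Pos 1: 'a' vs 'e' !=
  Pos 2: 't' vs 'a' !=
  Pos 3: 'i' vs 'c' !=
  Pos 4: 'o' vs 'h' !=
  Pos 5: 'n' vs 'i' !=
  Pos 6: 'a' vs 'n' !=
  Pos 7: 'l' vs 'g' !=
Hamming distance = 8


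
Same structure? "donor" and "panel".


Pattern of "donor": [0, 1, 2, 1, 3]
Pattern of "panel": [0, 1, 2, 3, 4]
Patterns do not match
Same pattern = No


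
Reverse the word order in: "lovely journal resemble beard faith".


Original: "lovely journal resemble beard faith"
Words (1..n): lovely | journal | resemble | beard | faith
Reversed (n..1): faith | beard | resemble | journal | lovely
Result = "faith beard resemble journal lovely"


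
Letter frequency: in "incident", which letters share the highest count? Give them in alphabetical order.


Word: "incident"
Letter counts:
  'c': 1
  'd': 1
  'e': 1
  'i': 2
  'n': 2
  't': 1
Maximum count = 2
Most frequent = 'i', 'n' (2 times each)


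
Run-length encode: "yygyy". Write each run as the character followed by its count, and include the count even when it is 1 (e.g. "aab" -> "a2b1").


String: "yygyy"
Scanning for consecutive runs:
  'y' x 2
  'g' x 1
  'y' x 2
RLE = "y2g1y2"


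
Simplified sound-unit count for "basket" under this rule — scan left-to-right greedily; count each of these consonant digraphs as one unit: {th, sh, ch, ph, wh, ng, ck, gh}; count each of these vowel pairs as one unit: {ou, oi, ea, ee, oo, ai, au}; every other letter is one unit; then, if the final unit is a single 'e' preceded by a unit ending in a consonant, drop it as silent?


Word: "basket" (6 letters)
Left-to-right scan:
  1. 'b' (letter)
  2. 'a' (letter)
  3. 's' (letter)
  4. 'k' (letter)
  5. 'e' (letter)
  6. 't' (letter)
Units from scan: 6
Sound units = 6 units


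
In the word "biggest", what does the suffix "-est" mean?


Suffix: -est
As in: biggest -> big + -est, with a spelling change
Meaning = most


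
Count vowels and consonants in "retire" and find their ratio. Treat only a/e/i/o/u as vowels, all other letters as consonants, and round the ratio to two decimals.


Word: "retire"
Vowels (a,e,i,o,u): 3
Consonants: 3
Ratio = 3/3
= 1.00


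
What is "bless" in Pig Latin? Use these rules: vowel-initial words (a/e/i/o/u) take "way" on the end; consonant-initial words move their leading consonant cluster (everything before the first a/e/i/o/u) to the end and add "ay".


Word: "bless"
Starts with consonant(s) → move to end, add 'ay'
Consonant cluster: "bl"
Pig Latin = "essblay"


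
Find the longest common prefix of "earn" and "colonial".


Word 1: "earn"
Word 2: "colonial"
Comparing from start:
  Pos 0: 'e' != 'c' (stop)
LCP = "" (length 0)


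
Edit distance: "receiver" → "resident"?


Word 1: "receiver" (length 8)
Word 2: "resident" (length 8)
One optimal edit sequence (insert/delete/substitute each cost 1):
  1. keep 'r'
  2. keep 'e'
  3. delete 'c'  (+1)
  4. substitute 'e' -> 's'  (+1)
  5. keep 'i'
  6. substitute 'v' -> 'd'  (+1)
  7. keep 'e'
  8. insert 'n'  (+1)
  9. substitute 'r' -> 't'  (+1)
Total edit operations: 5
Edit distance = 5


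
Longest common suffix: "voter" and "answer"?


Word 1: "voter"
Word 2: "answer"
Comparing from end:
  Pos -1: 'r' == 'r'
  Pos -2: 'e' == 'e'
  Pos -3: 't' != 'w' (stop)
LCS = "er" (length 2)


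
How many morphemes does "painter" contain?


Word: "painter"
Morphemes: paint | -er
Each morpheme carries meaning
= 2 morphemes


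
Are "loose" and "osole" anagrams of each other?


Word 1: "loose" → sorted: eloos
Word 2: "osole" → sorted: eloos
Same letters? eloos == eloos
Anagram = Yes


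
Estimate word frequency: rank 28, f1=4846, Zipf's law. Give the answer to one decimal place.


Zipf's law: f(r) = f(1) / r
f(1) = 4846
f(28) = 4846 / 28
= 173.1 occurrences


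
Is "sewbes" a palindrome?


Word: "sewbes"
Reversed: "sebwes"
Forward == Backward? sewbes != sebwes
Palindrome = No


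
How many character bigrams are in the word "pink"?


Word: "pink" (length 4)
Number of 2-grams = length - 2 + 1 = 4 - 2 + 1
= 3


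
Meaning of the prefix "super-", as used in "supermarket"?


Prefix: super-
Example: supermarket (super- + market)
Meaning = above / beyond


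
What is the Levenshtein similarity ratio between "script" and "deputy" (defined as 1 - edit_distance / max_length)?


Word 1: "script" (length 6)
Word 2: "deputy" (length 6)
One optimal edit sequence:
  1. substitute 's' -> 'd'  (+1)
  2. substitute 'c' -> 'e'  (+1)
  3. substitute 'r' -> 'p'  (+1)
  4. substitute 'i' -> 'u'  (+1)
  5. substitute 'p' -> 't'  (+1)
  6. substitute 't' -> 'y'  (+1)
Edit distance = 6
Max length = max(6, 6) = 6
Similarity = 1 - 6/6
= 0.0000


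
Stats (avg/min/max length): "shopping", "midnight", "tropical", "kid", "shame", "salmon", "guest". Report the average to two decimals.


Lengths: "shopping"=8, "midnight"=8, "tropical"=8, "kid"=3, "shame"=5, "salmon"=6, "guest"=5
Sum = 43, Count = 7
Average = 43/7 = 6.14
= avg=6.14, min=3, max=8


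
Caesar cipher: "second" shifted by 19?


Word: "second"
Shift: 19
Each letter → (letter + shift) mod 26:
  's' (18) + 19 = 11 → 'l'
  'e' (4) + 19 = 23 → 'x'
  'c' (2) + 19 = 21 → 'v'
  'o' (14) + 19 = 7 → 'h'
  'n' (13) + 19 = 6 → 'g'
  'd' (3) + 19 = 22 → 'w'
Result = "lxvhgw"


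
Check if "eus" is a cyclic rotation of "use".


Word: "use", Candidate: "eus"
Method: check if candidate is substring of word+word
"useuse" contains "eus"? Yes
Is rotation = Yes


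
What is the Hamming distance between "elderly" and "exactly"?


Comparing character by character (same length = 7):
  Pos 0: 'e' vs 'e' =
  Pos 1: 'l' vs 'x' !=
  Pos 2: 'd' vs 'a' !=
  Pos 3: 'e' vs 'c' !=
  Pos 4: 'r' vs 't' !=
  Pos 5: 'l' vs 'l' =
  Pos 6: 'y' vs 'y' =
Hamming distance = 4


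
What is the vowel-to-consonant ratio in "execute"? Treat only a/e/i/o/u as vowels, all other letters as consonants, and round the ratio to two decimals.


Word: "execute"
Vowels (a,e,i,o,u): 4
Consonants: 3
Ratio = 4/3
= 1.33


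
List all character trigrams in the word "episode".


Word: "episode" (length 7)
Number of trigrams = 7 - 3 + 1 = 5
  Position 0: "epi"
  Position 1: "pis"
  Position 2: "iso"
  Position 3: "sod"
  Position 4: "ode"
Trigrams = "epi", "pis", "iso", "sod", "ode"


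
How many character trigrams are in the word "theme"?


Word: "theme" (length 5)
Number of 3-grams = length - 3 + 1 = 5 - 3 + 1
= 3


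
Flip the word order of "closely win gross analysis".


Original: "closely win gross analysis"
Words (1..n): closely | win | gross | analysis
Reversed (n..1): analysis | gross | win | closely
Result = "analysis gross win closely"


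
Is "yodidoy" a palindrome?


Word: "yodidoy"
Reversed: "yodidoy"
Forward == Backward? yodidoy == yodidoy
Palindrome = Yes


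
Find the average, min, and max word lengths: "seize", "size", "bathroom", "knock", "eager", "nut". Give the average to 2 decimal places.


Lengths: "seize"=5, "size"=4, "bathroom"=8, "knock"=5, "eager"=5, "nut"=3
Sum = 30, Count = 6
Average = 30/6 = 5.00
= avg=5.00, min=3, max=8


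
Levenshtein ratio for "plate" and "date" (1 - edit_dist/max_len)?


Word 1: "plate" (length 5)
Word 2: "date" (length 4)
One optimal edit sequence:
  1. delete 'p'  (+1)
  2. substitute 'l' -> 'd'  (+1)
  3. keep 'a'
  4. keep 't'
  5. keep 'e'
Edit distance = 2
Max length = max(5, 4) = 5
Similarity = 1 - 2/5
= 0.6000


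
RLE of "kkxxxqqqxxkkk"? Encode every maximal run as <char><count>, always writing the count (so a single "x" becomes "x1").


String: "kkxxxqqqxxkkk"
Scanning for consecutive runs:
  'k' x 2
  'x' x 3
  'q' x 3
  'x' x 2
  'k' x 3
RLE = "k2x3q3x2k3"


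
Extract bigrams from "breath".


Word: "breath" (length 6)
Number of bigrams = 6 - 2 + 1 = 5
  Position 0: "br"
  Position 1: "re"
  Position 2: "ea"
  Position 3: "at"
  Position 4: "th"
Bigrams = "br", "re", "ea", "at", "th"


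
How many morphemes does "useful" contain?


Word: "useful"
Morphemes: use / -ful
Each morpheme carries meaning
= 2 morphemes


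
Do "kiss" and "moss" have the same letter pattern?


Pattern of "kiss": [0, 1, 2, 2]
Pattern of "moss": [0, 1, 2, 2]
Patterns match
Same pattern = Yes


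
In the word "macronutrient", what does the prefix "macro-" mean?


Prefix: macro-
As in: macronutrient -> macro- + nutrient
Meaning = large


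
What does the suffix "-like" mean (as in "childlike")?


Suffix: -like
Example: childlike = child + -like
Meaning = resembling


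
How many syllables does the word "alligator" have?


Word: "alligator"
Syllable breakdown: al / li / ga / tor
Counting: 4 parts
= 4 syllables


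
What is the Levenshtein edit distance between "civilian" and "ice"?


Word 1: "civilian" (length 8)
Word 2: "ice" (length 3)
One optimal edit sequence (insert/delete/substitute each cost 1):
  1. delete 'c'  (+1)
  2. delete 'i'  (+1)
  3. delete 'v'  (+1)
  4. delete 'i'  (+1)
  5. delete 'l'  (+1)
  6. keep 'i'
  7. substitute 'a' -> 'c'  (+1)
  8. substitute 'n' -> 'e'  (+1)
Total edit operations: 7
Edit distance = 7


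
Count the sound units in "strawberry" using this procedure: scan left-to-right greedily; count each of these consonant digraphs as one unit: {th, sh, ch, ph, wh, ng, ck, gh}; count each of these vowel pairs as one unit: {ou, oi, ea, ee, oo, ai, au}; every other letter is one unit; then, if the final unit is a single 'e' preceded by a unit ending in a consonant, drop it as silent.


Word: "strawberry" (10 letters)
Left-to-right scan:
  [1] 's' (letter)
  [2] 't' (letter)
  [3] 'r' (letter)
  [4] 'a' (letter)
  [5] 'w' (letter)
  [6] 'b' (letter)
  [7] 'e' (letter)
  [8] 'r' (letter)
  [9] 'r' (letter)
  [10] 'y' (letter)
Units from scan: 10
Sound units = 10 units


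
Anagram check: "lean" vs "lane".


Word 1: "lean" → sorted: aeln
Word 2: "lane" → sorted: aeln
Same letters? aeln == aeln
Anagram = Yes
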